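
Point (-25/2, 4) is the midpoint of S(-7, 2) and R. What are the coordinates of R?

Using the midpoint formula: M = ((x1 + x2)/2, (y1 + y2)/2)
We know M = (-25/2, 4) and S = (-7, 2)
For x: -25/2 = (-7 + x2)/2, so x2 = 2*-25/2 - -7 = -18
For y: 4 = (2 + y2)/2, so y2 = 2*4 - 2 = 6
R = (-18, 6)

(-18, 6)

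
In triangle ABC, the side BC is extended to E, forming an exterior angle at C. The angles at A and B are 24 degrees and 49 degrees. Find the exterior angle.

Exterior angle = 24 + 49 = 73 degrees (exterior angle theorem).

73 degrees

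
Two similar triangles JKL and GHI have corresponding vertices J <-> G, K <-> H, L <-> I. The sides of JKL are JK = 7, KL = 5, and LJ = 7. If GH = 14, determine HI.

Since the triangles are similar, the ratio of corresponding sides is constant.
Scale factor k = GH / JK = 14 / 7 = 2
HI = k * KL = 2 * 5 = 10

10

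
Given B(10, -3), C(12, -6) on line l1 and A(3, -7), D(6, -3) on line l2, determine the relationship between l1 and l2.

Slope of line 1: m1 = (-6 - -3)/(12 - 10) = -3/2 = -3/2
Slope of line 2: m2 = (-3 - -7)/(6 - 3) = 4/3 = 4/3
m1 != m2 and m1*m2 = -2 != -1. Neither.

Neither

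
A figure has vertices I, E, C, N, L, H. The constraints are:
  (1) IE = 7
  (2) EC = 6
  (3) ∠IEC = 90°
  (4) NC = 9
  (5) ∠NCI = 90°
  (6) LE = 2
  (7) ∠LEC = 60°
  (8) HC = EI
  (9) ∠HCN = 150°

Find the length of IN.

Step 1: By the law of cosines on triangle CEI: CI² = 6² + 7² − 2·6·7·cos(90°) = 85, so CI = √85.
Step 2: By the law of cosines on triangle ICN: IN² = √85² + 9² − 2·√85·9·cos(90°) = 166, so IN = √166.

Therefore, the length of IN = √166.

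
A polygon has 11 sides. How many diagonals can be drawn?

Total line segments between 11 vertices = C(11,2) = 55.
Subtract the 11 sides: 55 - 11 = 44 diagonals.

44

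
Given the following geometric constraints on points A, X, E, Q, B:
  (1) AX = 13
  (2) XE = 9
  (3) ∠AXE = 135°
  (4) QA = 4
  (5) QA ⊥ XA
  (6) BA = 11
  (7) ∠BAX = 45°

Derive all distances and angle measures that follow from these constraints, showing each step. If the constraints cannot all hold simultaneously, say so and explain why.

The constraints are consistent.

Step 1: From AX = 13, XE = 9, and ∠AXE = 135°, by the law of cosines:
  AE² = AX² + XE² - 2·AX·XE·cos(135°) = 169 + 81 + 165.5 = 415.5
  AE ≈ 20.38

Step 2: From XA = 13, AQ = 4, and ∠XAQ = 90°, by the law of cosines:
  XQ² = XA² + AQ² - 2·XA·AQ·cos(90°) = 169 + 16 - 0 = 185
  XQ = √185

Step 3: From XA = 13, AB = 11, and ∠XAB = 45°, by the law of cosines:
  XB² = XA² + AB² - 2·XA·AB·cos(45°) = 169 + 121 - 202.2 = 87.77
  XB ≈ 9.37

Step 4: From AE = 20.38, AX = 13, EX = 9, by the inverse law of cosines:
  cos(∠EAX) = (AE² + AX² - EX²) / (2·AE·AX)
  ∠EAX = 18.19°

Step 5: From XA = 13, XB = 9.37, AB = 11, by the inverse law of cosines:
  cos(∠AXB) = (XA² + XB² - AB²) / (2·XA·XB)
  ∠AXB = 56.12°

Step 6: From XA = 13, XQ = √185, AQ = 4, by the inverse law of cosines:
  cos(∠AXQ) = (XA² + XQ² - AQ²) / (2·XA·XQ)
  ∠AXQ = 17.1°

Step 7: From EA = 20.38, EX = 9, AX = 13, by the inverse law of cosines:
  cos(∠AEX) = (EA² + EX² - AX²) / (2·EA·EX)
  ∠AEX = 26.81°

Step 8: From QA = 4, QX = √185, AX = 13, by the inverse law of cosines:
  cos(∠AQX) = (QA² + QX² - AX²) / (2·QA·QX)
  ∠AQX = 72.9°

Step 9: From BA = 11, BX = 9.37, AX = 13, by the inverse law of cosines:
  cos(∠ABX) = (BA² + BX² - AX²) / (2·BA·BX)
  ∠ABX = 78.88°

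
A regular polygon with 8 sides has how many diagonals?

The number of diagonals in an n-gon is n(n - 3)/2.
For n = 8: 8(8 - 3)/2 = 8 × 5 / 2 = 20.

20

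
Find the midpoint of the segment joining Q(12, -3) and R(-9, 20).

The midpoint is the point halfway along the segment.
Move half the horizontal distance: 12 + (-9 - 12)/2 = 12 + -21/2 = 3/2
Move half the vertical distance: -3 + (20 - -3)/2 = -3 + 23/2 = 17/2
Midpoint = (3/2, 17/2)

(3/2, 17/2)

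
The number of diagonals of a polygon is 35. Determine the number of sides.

Using d = n(n - 3)/2, we solve 35 = n(n - 3)/2.
So n(n - 3) = 70.
Testing n = 10: 10 * 7 = 70 = 70. Correct.
The polygon has 10 sides.

10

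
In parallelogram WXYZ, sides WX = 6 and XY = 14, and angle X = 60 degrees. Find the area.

Area = 6 * 14 * sin(60°) = 84 * sqrt(3)/2 = 42*sqrt(3)

42*sqrt(3)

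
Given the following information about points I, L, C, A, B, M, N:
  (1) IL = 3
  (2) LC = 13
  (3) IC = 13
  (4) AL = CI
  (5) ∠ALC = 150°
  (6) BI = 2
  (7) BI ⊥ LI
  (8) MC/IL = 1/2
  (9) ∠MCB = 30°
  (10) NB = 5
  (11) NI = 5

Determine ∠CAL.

From the given relations: AL = CI = 13.
Step 1: By the law of cosines on triangle ALC: AC² = 13² + 13² − 2·13·13·cos(150°) = 630.72, so AC ≈ 25.11.
Step 2: By the inverse law of cosines on triangle CAL: cos(∠CAL) = (25.11² + 13² − 13²) / (2·25.11·13) = 630.72/652.97 = 0.9659, so ∠CAL = 15°.

Therefore, the measure of angle ∠CAL = 15°.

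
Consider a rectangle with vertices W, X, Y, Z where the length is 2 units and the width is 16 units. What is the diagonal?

d = sqrt(2^2 + 16^2) = sqrt(260) = 2*sqrt(65)

2*sqrt(65)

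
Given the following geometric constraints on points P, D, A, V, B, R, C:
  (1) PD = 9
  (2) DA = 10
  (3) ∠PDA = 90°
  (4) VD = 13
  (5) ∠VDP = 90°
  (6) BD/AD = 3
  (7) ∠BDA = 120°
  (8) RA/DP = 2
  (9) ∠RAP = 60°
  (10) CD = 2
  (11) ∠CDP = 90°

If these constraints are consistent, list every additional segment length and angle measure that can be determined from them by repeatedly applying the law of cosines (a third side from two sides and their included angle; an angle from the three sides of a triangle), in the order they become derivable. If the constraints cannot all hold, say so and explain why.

The constraints are consistent. Derivable facts, in order:
After 1 step:
- AB = 10·√13
- PA = √181
- PC = √85
- PV = 5·√10
After 2 steps:
- PR ≈ 16.21
- ∠ABD = 13.9°
- ∠APD = 48.01°
- ∠BAD = 46.1°
- ∠CPD = 12.53°
- ∠DAP = 41.99°
- ∠DCP = 77.47°
- ∠DPV = 55.3°
- ∠DVP = 34.7°
After 3 steps:
- ∠APR = 74.06°
- ∠ARP = 45.94°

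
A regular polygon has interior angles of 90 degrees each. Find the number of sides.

Exterior angle = 180 - 90 = 90. n = 360 / 90 = 4.

4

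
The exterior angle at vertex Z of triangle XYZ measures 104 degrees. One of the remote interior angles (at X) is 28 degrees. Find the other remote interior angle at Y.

The exterior angle theorem states that an exterior angle equals the sum of the two non-adjacent interior angles.
So 104 = 28 + angle Y, which gives angle Y = 104 - 28 = 76 degrees.

76 degrees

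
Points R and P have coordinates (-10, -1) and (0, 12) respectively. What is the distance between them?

The horizontal distance is |0 - -10| = 10 and the vertical distance is |12 - -1| = 13.
By the Pythagorean theorem, d = sqrt(10^2 + 13^2) = sqrt(269).

sqrt(269)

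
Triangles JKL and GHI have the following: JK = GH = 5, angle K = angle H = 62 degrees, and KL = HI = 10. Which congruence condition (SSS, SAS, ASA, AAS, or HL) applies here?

The given information matches SAS: Two pairs of corresponding sides and the included angle are equal (Side-Angle-Side).

SAS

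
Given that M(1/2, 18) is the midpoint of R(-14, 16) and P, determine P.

Using the midpoint formula: M = ((x1 + x2)/2, (y1 + y2)/2)
We know M = (1/2, 18) and R = (-14, 16)
For x: 1/2 = (-14 + x2)/2, so x2 = 2*1/2 - -14 = 15
For y: 18 = (16 + y2)/2, so y2 = 2*18 - 16 = 20
P = (15, 20)

(15, 20)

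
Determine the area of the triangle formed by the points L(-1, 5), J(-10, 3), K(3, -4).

Using the Shoelace formula for a triangle:
Area = (1/2)|x0(y1 - y2) + x1(y2 - y0) + x2(y0 - y1)|
Area = (1/2)|-1(3 - -4) + -10(-4 - 5) + 3(5 - 3)|
Area = (1/2)|-7 + 90 + 6|
Area = (1/2)|89|
Area = (1/2)(89)
Area = 89/2

89/2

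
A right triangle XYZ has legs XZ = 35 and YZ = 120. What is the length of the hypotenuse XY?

XY = sqrt(35^2 + 120^2) = sqrt(15625) = 125

125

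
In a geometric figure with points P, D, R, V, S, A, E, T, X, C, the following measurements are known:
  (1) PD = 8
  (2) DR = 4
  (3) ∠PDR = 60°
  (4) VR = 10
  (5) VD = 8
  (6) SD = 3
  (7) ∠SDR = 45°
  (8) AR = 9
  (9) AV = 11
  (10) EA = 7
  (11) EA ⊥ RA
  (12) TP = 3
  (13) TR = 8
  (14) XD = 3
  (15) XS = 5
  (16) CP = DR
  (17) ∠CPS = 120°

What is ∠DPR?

Step 1: By the law of cosines on triangle PDR: PR² = 8² + 4² − 2·8·4·cos(60°) = 48, so PR = 4·√3.
Step 2: By the inverse law of cosines on triangle DPR: cos(∠DPR) = (8² + (4·√3)² − 4²) / (2·8·4·√3) = 96/110.85 = 0.866, so ∠DPR = 30°.

Therefore, the measure of angle ∠DPR = 30°.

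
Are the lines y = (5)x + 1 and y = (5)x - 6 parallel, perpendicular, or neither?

Slope of line 1: m1 = 5
Slope of line 2: m2 = 5
Two lines are parallel if and only if they have equal slopes (or both are vertical).
Here m1 = m2 = 5, confirming the lines are parallel.

Parallel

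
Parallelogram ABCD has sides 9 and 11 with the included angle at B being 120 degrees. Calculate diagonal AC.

Using the law of cosines:
d^2 = 9^2 + 11^2 - 2(9)(11)cos(120 degrees)
d^2 = 81 + 121 - 198*-1/2
d^2 = 301
d = sqrt(301)

sqrt(301)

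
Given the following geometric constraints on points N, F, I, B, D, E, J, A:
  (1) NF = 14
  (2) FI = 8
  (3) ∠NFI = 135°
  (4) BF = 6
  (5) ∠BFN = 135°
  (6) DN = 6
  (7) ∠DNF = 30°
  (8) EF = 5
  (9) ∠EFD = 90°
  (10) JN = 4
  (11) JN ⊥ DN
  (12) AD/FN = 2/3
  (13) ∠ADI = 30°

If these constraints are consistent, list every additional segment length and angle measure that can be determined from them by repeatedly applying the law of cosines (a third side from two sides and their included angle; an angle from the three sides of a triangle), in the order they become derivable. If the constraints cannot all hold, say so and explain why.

The constraints are consistent. Derivable facts, in order:
After 1 step:
- DJ = 2·√13
- FD ≈ 9.3
- NB ≈ 18.73
- NI ≈ 20.45
After 2 steps:
- DE ≈ 10.56
- ∠BNF = 13.09°
- ∠DFN = 18.82°
- ∠DJN = 56.31°
- ∠FBN = 31.91°
- ∠FDN = 131.18°
- ∠FIN = 28.95°
- ∠FNI = 16.05°
- ∠JDN = 33.69°
After 3 steps:
- ∠DEF = 61.74°
- ∠EDF = 28.26°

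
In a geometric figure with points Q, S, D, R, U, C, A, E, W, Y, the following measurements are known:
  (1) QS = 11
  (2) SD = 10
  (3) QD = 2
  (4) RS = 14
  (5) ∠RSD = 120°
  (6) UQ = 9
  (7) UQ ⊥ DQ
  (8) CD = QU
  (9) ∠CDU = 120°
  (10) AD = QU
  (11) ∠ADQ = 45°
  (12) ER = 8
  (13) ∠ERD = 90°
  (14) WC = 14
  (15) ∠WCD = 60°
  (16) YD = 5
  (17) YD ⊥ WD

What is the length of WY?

From the given relations: CD = QU = 9.
Step 1: By the law of cosines on triangle DCW: DW² = 9² + 14² − 2·9·14·cos(60°) = 151, so DW = √151.
Step 2: By the law of cosines on triangle WDY: WY² = √151² + 5² − 2·√151·5·cos(90°) = 176, so WY = 4·√11.

Therefore, the length of WY = 4·√11.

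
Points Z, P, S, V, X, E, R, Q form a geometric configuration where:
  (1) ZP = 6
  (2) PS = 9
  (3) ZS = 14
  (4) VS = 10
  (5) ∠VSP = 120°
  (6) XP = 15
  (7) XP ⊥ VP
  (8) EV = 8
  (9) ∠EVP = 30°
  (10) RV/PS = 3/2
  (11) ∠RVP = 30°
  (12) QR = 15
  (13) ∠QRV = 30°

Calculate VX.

Step 1: By the law of cosines on triangle VSP: VP² = 10² + 9² − 2·10·9·cos(120°) = 271, so VP ≈ 16.46.
Step 2: By the law of cosines on triangle VPX: VX² = 16.46² + 15² − 2·16.46·15·cos(90°) = 496, so VX = 4·√31.

Therefore, the length of VX = 4·√31.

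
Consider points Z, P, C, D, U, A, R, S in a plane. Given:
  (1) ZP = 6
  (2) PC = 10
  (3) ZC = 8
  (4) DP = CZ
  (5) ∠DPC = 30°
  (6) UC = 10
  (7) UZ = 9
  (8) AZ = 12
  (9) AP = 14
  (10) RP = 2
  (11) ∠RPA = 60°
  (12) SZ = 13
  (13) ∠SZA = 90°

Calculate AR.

Step 1: By the law of cosines on triangle APR: AR² = 14² + 2² − 2·14·2·cos(60°) = 172, so AR = 2·√43.

Therefore, the length of AR = 2·√43.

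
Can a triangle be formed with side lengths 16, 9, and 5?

No.
The triangle inequality is violated: 9 + 5 = 14 ≤ 16.
These lengths cannot form a triangle.

No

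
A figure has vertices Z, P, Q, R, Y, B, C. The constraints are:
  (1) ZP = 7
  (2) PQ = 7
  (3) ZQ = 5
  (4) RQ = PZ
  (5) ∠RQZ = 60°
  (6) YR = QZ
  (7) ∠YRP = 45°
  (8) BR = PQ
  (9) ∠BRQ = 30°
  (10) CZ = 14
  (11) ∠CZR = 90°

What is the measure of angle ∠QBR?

From the given relations: BR = PQ = 7; RQ = PZ = 7.
Step 1: By the law of cosines on triangle BRQ: BQ² = 7² + 7² − 2·7·7·cos(30°) = 13.13, so BQ ≈ 3.62.
Step 2: By the inverse law of cosines on triangle QBR: cos(∠QBR) = (3.62² + 7² − 7²) / (2·3.62·7) = 13.13/50.73 = 0.2588, so ∠QBR = 75°.

Therefore, the measure of angle ∠QBR = 75°.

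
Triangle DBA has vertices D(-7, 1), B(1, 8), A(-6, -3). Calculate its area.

Using the Shoelace formula for a triangle:
Area = (1/2)|x0(y1 - y2) + x1(y2 - y0) + x2(y0 - y1)|
Area = (1/2)|-7(8 - -3) + 1(-3 - 1) + -6(1 - 8)|
Area = (1/2)|-77 + -4 + 42|
Area = (1/2)|-39|
Area = (1/2)(39)
Area = 39/2

39/2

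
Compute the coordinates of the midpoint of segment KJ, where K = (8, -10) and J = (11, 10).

The midpoint is the average of the coordinates:
x: (8 + 11)/2 = 19/2
y: (-10 + 10)/2 = 0
Midpoint = (19/2, 0)

(19/2, 0)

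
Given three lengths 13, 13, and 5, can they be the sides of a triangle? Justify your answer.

For three segments to close into a triangle, no single side can be as long as the other two combined.
The longest side is 13, and 5 + 13 = 18 > 13.
A triangle can be formed.

Yes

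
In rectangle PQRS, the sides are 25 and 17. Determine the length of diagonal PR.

d = sqrt(25^2 + 17^2) = sqrt(914)

sqrt(914)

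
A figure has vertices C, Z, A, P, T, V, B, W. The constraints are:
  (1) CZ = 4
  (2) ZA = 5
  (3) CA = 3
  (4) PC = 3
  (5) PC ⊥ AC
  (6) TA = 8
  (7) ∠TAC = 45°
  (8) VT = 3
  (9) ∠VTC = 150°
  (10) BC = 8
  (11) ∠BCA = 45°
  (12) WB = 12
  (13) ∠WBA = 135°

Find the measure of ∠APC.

Step 1: By the law of cosines on triangle PCA: PA² = 3² + 3² − 2·3·3·cos(90°) = 18, so PA = 3·√2.
Step 2: By the inverse law of cosines on triangle APC: cos(∠APC) = ((3·√2)² + 3² − 3²) / (2·3·√2·3) = 18/25.46 = 0.7071, so ∠APC = 45°.

Therefore, the measure of angle ∠APC = 45°.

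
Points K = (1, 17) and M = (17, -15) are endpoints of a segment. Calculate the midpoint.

The midpoint is the point halfway along the segment.
Move half the horizontal distance: 1 + (17 - 1)/2 = 1 + 16/2 = 9
Move half the vertical distance: 17 + (-15 - 17)/2 = 17 + -32/2 = 1
Midpoint = (9, 1)

(9, 1)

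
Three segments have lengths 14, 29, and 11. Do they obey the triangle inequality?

Check the triangle inequality: 14 + 11 = 25 ≤ 29.
Since the sum of two sides does not exceed the third, no triangle can be formed.

No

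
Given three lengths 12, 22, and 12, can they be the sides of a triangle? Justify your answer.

Yes.
The triangle inequality requires that the sum of any two sides exceeds the third.
Here 12 + 12 = 24 > 22, so the condition is met.

Yes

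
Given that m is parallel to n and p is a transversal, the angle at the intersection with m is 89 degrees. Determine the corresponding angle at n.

Corresponding angles formed by parallel lines and a transversal are equal.
The given angle is 89 degrees.
The corresponding angle = 89 degrees.

89 degrees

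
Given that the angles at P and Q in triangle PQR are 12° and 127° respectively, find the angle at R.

By the triangle angle sum property, the three interior angles of any triangle add up to 180°.
We know angle P = 12° and angle Q = 127°, so their sum is 139°.
Therefore angle R = 180° - 139° = 41°.

41 degrees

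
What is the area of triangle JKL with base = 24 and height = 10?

Area = (1/2)(24)(10) = 120

120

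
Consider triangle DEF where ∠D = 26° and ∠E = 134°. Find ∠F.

Let angle F = x. Then 26 + 134 + x = 180.
x = 180 - 160 = 20 degrees.

20 degrees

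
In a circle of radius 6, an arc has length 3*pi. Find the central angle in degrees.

The full circumference is 2πr = 12*pi.
The arc is 3*pi / 12*pi = 1/4 of the full circle.
So the central angle = 1/4 × 360° = 90°.

90°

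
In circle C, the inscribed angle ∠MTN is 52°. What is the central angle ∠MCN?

Central angle = 2 × 52° = 104° (inscribed angle theorem).

104°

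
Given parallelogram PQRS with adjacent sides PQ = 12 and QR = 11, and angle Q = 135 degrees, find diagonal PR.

The diagonal of a parallelogram can be found by treating two adjacent sides and the diagonal as a triangle.
Applying the law of cosines with sides 12, 11 and included angle 135°:
d^2 = 144 + 121 - 264*cos(135°) = 132*sqrt(2) + 265
d = sqrt(132*sqrt(2) + 265)

sqrt(132*sqrt(2) + 265)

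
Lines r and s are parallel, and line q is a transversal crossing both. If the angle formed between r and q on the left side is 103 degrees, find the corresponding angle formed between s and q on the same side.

Corresponding angles are equal: 103 degrees.

103 degrees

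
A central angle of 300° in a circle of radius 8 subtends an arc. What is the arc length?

Arc length = 2πr × θ/360
= 2π × 8 × 5/6
= 40*pi/3

40*pi/3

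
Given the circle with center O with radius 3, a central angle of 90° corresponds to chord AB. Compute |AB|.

Drop a perpendicular from the center to the chord, bisecting both the chord and the central angle.
Each half-chord = r sin(θ/2) = 3 sin(45°).
The full chord = 2 × 3 × sin(45°) = 3*sqrt(2).

3*sqrt(2)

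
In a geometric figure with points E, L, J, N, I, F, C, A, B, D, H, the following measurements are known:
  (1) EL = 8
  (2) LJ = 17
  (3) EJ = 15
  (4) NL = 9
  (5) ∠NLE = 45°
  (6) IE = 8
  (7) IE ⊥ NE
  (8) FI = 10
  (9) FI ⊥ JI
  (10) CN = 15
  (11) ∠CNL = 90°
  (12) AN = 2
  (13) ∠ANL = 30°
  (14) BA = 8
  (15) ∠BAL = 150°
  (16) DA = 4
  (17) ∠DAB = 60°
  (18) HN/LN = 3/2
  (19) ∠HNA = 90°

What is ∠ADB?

Step 1: By the law of cosines on triangle DAB: DB² = 4² + 8² − 2·4·8·cos(60°) = 48, so DB = 4·√3.
Step 2: By the inverse law of cosines on triangle ADB: cos(∠ADB) = (4² + (4·√3)² − 8²) / (2·4·4·√3) = 0/55.43 = 0, so ∠ADB = 90°.

Therefore, the measure of angle ∠ADB = 90°.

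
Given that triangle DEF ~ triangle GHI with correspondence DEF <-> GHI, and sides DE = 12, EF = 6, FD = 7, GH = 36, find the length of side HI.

Similar triangles have proportional sides. Setting up the proportion:
GH / DE = HI / EF
36 / 12 = HI / 6
HI = 6 * 36 / 12 = 18.

18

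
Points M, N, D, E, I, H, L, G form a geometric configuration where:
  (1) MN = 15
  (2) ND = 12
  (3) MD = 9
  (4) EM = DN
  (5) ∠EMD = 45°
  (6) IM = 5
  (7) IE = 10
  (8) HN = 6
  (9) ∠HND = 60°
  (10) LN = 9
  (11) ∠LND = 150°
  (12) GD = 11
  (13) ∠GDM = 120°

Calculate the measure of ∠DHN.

Step 1: By the law of cosines on triangle HND: HD² = 6² + 12² − 2·6·12·cos(60°) = 108, so HD = 6·√3.
Step 2: By the inverse law of cosines on triangle DHN: cos(∠DHN) = ((6·√3)² + 6² − 12²) / (2·6·√3·6) = 0/124.71 = 0, so ∠DHN = 90°.

Therefore, the measure of angle ∠DHN = 90°.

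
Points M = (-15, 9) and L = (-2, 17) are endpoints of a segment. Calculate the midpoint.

The midpoint is the average of the coordinates:
x: (-15 + -2)/2 = -17/2
y: (9 + 17)/2 = 13
Midpoint = (-17/2, 13)

(-17/2, 13)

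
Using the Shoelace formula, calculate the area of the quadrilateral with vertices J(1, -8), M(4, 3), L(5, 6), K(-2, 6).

Shoelace: sum of cross terms = 96, Area = (1/2)|96| = 48

48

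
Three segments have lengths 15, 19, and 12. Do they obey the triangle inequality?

For three segments to close into a triangle, no single side can be as long as the other two combined.
The longest side is 19, and 12 + 15 = 27 > 19.
A triangle can be formed.

Yes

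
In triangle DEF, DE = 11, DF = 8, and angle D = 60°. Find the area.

Area = (1/2)(11)(8) sin(60°) = (1/2)(11)(8)(sqrt(3)/2) = 22*sqrt(3)

22*sqrt(3)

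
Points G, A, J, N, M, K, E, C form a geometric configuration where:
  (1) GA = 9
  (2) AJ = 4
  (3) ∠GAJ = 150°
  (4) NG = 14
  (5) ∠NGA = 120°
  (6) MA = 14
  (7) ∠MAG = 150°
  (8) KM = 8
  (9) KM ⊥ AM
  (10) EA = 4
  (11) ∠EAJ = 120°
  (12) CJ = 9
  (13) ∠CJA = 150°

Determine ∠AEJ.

Step 1: By the law of cosines on triangle EAJ: EJ² = 4² + 4² − 2·4·4·cos(120°) = 48, so EJ = 4·√3.
Step 2: By the inverse law of cosines on triangle AEJ: cos(∠AEJ) = (4² + (4·√3)² − 4²) / (2·4·4·√3) = 48/55.43 = 0.866, so ∠AEJ = 30°.

Therefore, the measure of angle ∠AEJ = 30°.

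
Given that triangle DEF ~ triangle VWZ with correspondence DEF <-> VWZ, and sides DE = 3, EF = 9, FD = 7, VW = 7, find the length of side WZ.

k = 7/3 = 7/3. WZ = 7/3 * 9 = 21.

21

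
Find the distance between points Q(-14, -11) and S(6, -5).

d = sqrt((20)^2 + (6)^2) = sqrt(436) = 2*sqrt(109)

2*sqrt(109)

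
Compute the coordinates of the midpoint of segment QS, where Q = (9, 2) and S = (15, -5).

M = ((x₁ + x₂)/2, (y₁ + y₂)/2)
= ((9 + 15)/2, (2 + -5)/2)
= (24/2, -3/2) = (12, -3/2)

(12, -3/2)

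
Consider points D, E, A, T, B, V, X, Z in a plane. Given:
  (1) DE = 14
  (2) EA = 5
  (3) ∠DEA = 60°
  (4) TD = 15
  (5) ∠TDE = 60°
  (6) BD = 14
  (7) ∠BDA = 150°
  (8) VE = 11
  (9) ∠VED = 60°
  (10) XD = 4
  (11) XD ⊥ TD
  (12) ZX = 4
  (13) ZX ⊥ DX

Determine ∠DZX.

Step 1: By the law of cosines on triangle ZXD: ZD² = 4² + 4² − 2·4·4·cos(90°) = 32, so ZD = 4·√2.
Step 2: By the inverse law of cosines on triangle DZX: cos(∠DZX) = ((4·√2)² + 4² − 4²) / (2·4·√2·4) = 32/45.25 = 0.7071, so ∠DZX = 45°.

Therefore, the measure of angle ∠DZX = 45°.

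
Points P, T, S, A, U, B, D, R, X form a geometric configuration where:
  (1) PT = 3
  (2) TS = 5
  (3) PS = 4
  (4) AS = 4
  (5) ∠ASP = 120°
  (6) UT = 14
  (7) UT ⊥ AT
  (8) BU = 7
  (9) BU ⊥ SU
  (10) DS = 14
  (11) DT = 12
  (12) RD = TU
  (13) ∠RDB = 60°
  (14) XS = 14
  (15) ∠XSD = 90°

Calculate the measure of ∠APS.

Step 1: By the law of cosines on triangle PSA: PA² = 4² + 4² − 2·4·4·cos(120°) = 48, so PA = 4·√3.
Step 2: By the inverse law of cosines on triangle APS: cos(∠APS) = ((4·√3)² + 4² − 4²) / (2·4·√3·4) = 48/55.43 = 0.866, so ∠APS = 30°.

Therefore, the measure of angle ∠APS = 30°.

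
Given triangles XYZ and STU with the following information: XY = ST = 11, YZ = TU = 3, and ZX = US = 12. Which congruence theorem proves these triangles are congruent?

The given information provides:
XY = ST = 11, YZ = TU = 3, and ZX = US = 12
This matches the SSS congruence theorem.
All three pairs of corresponding sides are equal (Side-Side-Side).

SSS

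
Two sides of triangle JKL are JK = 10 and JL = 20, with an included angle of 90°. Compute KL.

By the law of cosines: KL^2 = JK^2 + JL^2 - 2*JK*JL*cos(J)
KL^2 = 10^2 + 20^2 - 2*10*20*cos(90°)
KL^2 = 100 + 400 - 400*(0)
KL^2 = 500
KL = 10*sqrt(5)

10*sqrt(5)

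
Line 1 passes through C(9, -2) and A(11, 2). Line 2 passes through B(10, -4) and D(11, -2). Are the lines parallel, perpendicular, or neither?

Slope of line 1: m1 = (2 - -2)/(11 - 9) = 4/2 = 2
Slope of line 2: m2 = (-2 - -4)/(11 - 10) = 2/1 = 2
m1 = m2, so the lines are parallel.

Parallel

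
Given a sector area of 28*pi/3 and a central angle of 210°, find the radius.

Sector area A = πr² × θ/360, so r² = 360A / (πθ).
r² = 360 × 28*pi/3 / (π × 210)
r² = 16
r = 4

4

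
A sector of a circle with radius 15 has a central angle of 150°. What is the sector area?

Sector area = π(15²)(5/12) = 375*pi/4

375*pi/4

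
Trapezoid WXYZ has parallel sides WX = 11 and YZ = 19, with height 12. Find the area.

Area of a trapezoid = (base1 + base2) * height / 2
Area = (11 + 19) * 12 / 2
Area = 30 * 12 / 2
Area = 360 / 2
Area = 180

180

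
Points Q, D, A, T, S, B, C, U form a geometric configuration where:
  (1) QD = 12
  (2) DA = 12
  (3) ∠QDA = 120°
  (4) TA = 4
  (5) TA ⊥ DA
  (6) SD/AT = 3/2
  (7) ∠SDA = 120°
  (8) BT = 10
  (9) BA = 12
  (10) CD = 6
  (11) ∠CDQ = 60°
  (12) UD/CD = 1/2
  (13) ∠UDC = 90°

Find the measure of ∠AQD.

Step 1: By the law of cosines on triangle QDA: QA² = 12² + 12² − 2·12·12·cos(120°) = 432, so QA = 12·√3.
Step 2: By the inverse law of cosines on triangle AQD: cos(∠AQD) = ((12·√3)² + 12² − 12²) / (2·12·√3·12) = 432/498.83 = 0.866, so ∠AQD = 30°.

Therefore, the measure of angle ∠AQD = 30°.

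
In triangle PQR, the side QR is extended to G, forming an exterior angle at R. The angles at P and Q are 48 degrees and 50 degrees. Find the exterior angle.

Exterior angle = 48 + 50 = 98 degrees (exterior angle theorem).

98 degrees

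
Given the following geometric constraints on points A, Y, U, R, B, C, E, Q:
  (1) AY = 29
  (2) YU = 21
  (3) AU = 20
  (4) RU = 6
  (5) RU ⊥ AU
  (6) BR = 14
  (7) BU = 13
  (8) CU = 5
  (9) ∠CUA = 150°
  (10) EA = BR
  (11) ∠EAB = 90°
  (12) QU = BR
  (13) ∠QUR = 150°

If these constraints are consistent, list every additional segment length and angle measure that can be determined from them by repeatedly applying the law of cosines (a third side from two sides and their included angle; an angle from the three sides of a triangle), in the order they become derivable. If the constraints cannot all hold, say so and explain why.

The constraints are consistent. Derivable facts, in order:
After 1 step:
- AC ≈ 24.46
- AR = 2·√109
- RQ ≈ 19.43
- ∠AUY = 90°
- ∠AYU = 43.6°
- ∠BRU = 67.98°
- ∠BUR = 86.69°
- ∠RBU = 25.33°
- ∠UAY = 46.4°
After 2 steps:
- ∠ACU = 24.13°
- ∠ARU = 73.3°
- ∠CAU = 5.87°
- ∠QRU = 21.12°
- ∠RAU = 16.7°
- ∠RQU = 8.88°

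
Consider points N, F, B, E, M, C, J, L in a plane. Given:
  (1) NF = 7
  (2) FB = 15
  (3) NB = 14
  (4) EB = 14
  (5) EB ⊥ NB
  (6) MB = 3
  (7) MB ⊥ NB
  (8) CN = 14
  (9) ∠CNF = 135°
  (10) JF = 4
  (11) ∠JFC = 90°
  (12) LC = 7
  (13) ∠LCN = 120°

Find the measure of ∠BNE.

Step 1: By the law of cosines on triangle NBE: NE² = 14² + 14² − 2·14·14·cos(90°) = 392, so NE = 14·√2.
Step 2: By the inverse law of cosines on triangle BNE: cos(∠BNE) = (14² + (14·√2)² − 14²) / (2·14·14·√2) = 392/554.37 = 0.7071, so ∠BNE = 45°.

Therefore, the measure of angle ∠BNE = 45°.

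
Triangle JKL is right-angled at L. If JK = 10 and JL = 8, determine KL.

Rearranging the Pythagorean theorem to solve for the unknown leg:
leg^2 = hypotenuse^2 - known_leg^2 = 100 - 64 = 36
leg = sqrt(36) = 6.

6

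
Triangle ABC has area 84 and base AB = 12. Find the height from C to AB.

Area = (1/2) * base * height
height = 2 * Area / base
height = 2 * 84 / 12
height = 168 / 12
height = 14

14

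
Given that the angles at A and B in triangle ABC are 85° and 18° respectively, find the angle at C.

By the triangle angle sum property, the three interior angles of any triangle add up to 180°.
We know angle A = 85° and angle B = 18°, so their sum is 103°.
Therefore angle C = 180° - 103° = 77°.

77 degrees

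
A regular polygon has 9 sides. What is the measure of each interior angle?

Each interior angle of a regular n-gon is (n - 2) * 180 / n.
For n = 9: (9 - 2) * 180 / 9 = 1260/9 = 140 degrees.

140 degrees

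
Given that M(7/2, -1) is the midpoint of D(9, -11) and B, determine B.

Using the midpoint formula: M = ((x1 + x2)/2, (y1 + y2)/2)
We know M = (7/2, -1) and D = (9, -11)
For x: 7/2 = (9 + x2)/2, so x2 = 2*7/2 - 9 = -2
For y: -1 = (-11 + y2)/2, so y2 = 2*-1 - -11 = 9
B = (-2, 9)

(-2, 9)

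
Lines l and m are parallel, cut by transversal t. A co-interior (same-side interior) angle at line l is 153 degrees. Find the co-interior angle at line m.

Co-interior angles sum to 180: 180 - 153 = 27 degrees.

27 degrees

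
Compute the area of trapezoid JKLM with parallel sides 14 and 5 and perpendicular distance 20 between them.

Area of a trapezoid = (base1 + base2) * height / 2
Area = (14 + 5) * 20 / 2
Area = 19 * 20 / 2
Area = 380 / 2
Area = 190

190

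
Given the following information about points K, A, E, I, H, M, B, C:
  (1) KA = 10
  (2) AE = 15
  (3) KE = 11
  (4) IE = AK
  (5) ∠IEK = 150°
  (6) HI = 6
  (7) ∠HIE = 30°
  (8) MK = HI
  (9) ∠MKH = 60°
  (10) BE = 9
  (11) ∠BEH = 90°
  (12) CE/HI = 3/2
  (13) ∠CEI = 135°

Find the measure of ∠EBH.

From the given relations: IE = AK = 10.
Step 1: By the law of cosines on triangle EIH: EH² = 10² + 6² − 2·10·6·cos(30°) = 32.08, so EH ≈ 5.66.
Step 2: By the law of cosines on triangle BEH: BH² = 9² + 5.66² − 2·9·5.66·cos(90°) = 113.08, so BH ≈ 10.63.
Step 3: By the inverse law of cosines on triangle EBH: cos(∠EBH) = (9² + 10.63² − 5.66²) / (2·9·10.63) = 162/191.41 = 0.8464, so ∠EBH = 32.18°.

Therefore, the measure of angle ∠EBH = 32.18°.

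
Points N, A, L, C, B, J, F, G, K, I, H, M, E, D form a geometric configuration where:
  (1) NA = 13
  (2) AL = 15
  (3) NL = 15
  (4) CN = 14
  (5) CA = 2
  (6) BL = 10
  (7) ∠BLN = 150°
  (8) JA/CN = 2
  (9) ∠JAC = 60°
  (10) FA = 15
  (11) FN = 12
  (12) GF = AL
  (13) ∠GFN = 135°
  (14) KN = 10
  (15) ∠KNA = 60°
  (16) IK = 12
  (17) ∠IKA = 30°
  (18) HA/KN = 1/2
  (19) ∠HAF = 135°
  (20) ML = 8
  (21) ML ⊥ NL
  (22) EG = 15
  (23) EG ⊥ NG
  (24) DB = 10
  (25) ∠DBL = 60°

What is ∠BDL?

Step 1: By the law of cosines on triangle DBL: DL² = 10² + 10² − 2·10·10·cos(60°) = 100, so DL = 10.
Step 2: By the inverse law of cosines on triangle BDL: cos(∠BDL) = (10² + 10² − 10²) / (2·10·10) = 100/200 = 0.5, so ∠BDL = 60°.

Therefore, the measure of angle ∠BDL = 60°.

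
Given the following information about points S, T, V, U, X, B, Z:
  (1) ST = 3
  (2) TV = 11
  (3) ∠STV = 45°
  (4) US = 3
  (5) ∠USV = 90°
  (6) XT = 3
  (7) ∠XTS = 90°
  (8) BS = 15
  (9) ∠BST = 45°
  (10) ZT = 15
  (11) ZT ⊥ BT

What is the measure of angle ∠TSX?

Step 1: By the law of cosines on triangle STX: SX² = 3² + 3² − 2·3·3·cos(90°) = 18, so SX = 3·√2.
Step 2: By the inverse law of cosines on triangle TSX: cos(∠TSX) = (3² + (3·√2)² − 3²) / (2·3·3·√2) = 18/25.46 = 0.7071, so ∠TSX = 45°.

Therefore, the measure of angle ∠TSX = 45°.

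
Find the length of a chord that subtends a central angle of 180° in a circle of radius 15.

Drop a perpendicular from the center to the chord, bisecting both the chord and the central angle.
Each half-chord = r sin(θ/2) = 15 sin(90°).
The full chord = 2 × 15 × sin(90°) = 30.

30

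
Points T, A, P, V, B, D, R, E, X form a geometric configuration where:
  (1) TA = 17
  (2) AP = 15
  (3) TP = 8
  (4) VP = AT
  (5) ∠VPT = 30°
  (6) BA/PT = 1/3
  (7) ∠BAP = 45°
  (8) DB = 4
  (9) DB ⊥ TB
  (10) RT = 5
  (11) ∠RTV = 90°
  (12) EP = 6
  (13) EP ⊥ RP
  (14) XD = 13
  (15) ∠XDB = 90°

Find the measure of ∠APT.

Step 1: By the inverse law of cosines on triangle APT: cos(∠APT) = (15² + 8² − 17²) / (2·15·8) = 0/240 = 0, so ∠APT = 90°.

Therefore, the measure of angle ∠APT = 90°.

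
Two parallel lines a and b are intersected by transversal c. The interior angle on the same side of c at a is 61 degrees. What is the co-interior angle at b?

Co-interior (same-side interior) angles are between the parallel lines on the same side of the transversal.
Unlike corresponding or alternate interior angles, they are supplementary rather than equal.
So the angle = 180 - 61 = 119 degrees.

119 degrees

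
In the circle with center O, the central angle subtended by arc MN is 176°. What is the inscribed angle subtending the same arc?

An inscribed angle intercepts an arc from a point on the circle, while the central angle intercepts the same arc from the center.
The inscribed angle is always half the central angle: 176° / 2 = 88°.

88°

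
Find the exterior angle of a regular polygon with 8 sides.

Each exterior angle of a regular n-gon is 360 / n.
For n = 8: 360 / 8 = 45 degrees.

45 degrees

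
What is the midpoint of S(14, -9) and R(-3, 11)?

M = ((x₁ + x₂)/2, (y₁ + y₂)/2)
= ((14 + -3)/2, (-9 + 11)/2)
= (11/2, 2/2) = (11/2, 1)

(11/2, 1)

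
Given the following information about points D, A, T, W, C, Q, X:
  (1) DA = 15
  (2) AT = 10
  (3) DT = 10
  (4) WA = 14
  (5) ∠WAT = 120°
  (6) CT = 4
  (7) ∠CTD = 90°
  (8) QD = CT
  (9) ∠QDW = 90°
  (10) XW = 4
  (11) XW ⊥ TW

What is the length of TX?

Step 1: By the law of cosines on triangle TAW: TW² = 10² + 14² − 2·10·14·cos(120°) = 436, so TW = 2·√109.
Step 2: By the law of cosines on triangle TWX: TX² = (2·√109)² + 4² − 2·2·√109·4·cos(90°) = 452, so TX = 2·√113.

Therefore, the length of TX = 2·√113.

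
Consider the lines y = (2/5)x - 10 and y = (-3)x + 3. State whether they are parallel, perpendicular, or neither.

Slope of line 1: m1 = 2/5
Slope of line 2: m2 = -3
For parallel lines we need equal slopes: 2/5 != -3.
For perpendicular lines we need m1*m2 = -1: (2/5)(-3) = -6/5 != -1.
Since neither condition holds, the lines are neither parallel nor perpendicular.

Neither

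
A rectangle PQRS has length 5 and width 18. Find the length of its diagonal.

d = sqrt(5^2 + 18^2) = sqrt(349)

sqrt(349)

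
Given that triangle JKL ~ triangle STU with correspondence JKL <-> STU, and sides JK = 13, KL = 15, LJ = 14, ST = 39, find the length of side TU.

Similar triangles have proportional sides. Setting up the proportion:
ST / JK = TU / KL
39 / 13 = TU / 15
TU = 15 * 39 / 13 = 45.

45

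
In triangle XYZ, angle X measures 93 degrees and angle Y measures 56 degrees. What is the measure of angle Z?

The interior angles sum to 180°: angle Z = 180 - 93 - 56 = 31°.
The triangle is obtuse (angles 93°, 56°, 31°).

31 degrees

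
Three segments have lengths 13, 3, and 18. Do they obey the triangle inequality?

Check the triangle inequality: 13 + 3 = 16 ≤ 18.
Since the sum of two sides does not exceed the third, no triangle can be formed.

No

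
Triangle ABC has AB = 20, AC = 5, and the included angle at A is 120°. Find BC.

Law of cosines: BC^2 = 20^2 + 5^2 - 2(20)(5)cos(120°) = 525, so BC = 5*sqrt(21).

5*sqrt(21)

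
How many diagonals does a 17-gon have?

The number of diagonals in an n-gon is n(n - 3)/2.
For n = 17: 17(17 - 3)/2 = 17 × 14 / 2 = 119.

119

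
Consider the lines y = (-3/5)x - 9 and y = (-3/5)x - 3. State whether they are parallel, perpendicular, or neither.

Slope of line 1: m1 = -3/5
Slope of line 2: m2 = -3/5
Two lines are parallel if and only if they have equal slopes (or both are vertical).
Here m1 = m2 = -3/5, confirming the lines are parallel.

Parallel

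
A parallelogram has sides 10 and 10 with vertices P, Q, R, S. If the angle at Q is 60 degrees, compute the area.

Area = 10 * 10 * sin(60°) = 100 * sqrt(3)/2 = 50*sqrt(3)

50*sqrt(3)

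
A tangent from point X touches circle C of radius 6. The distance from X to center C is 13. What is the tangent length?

tangent = √(d² - r²) = √(13² - 6²) = √(169 - 36) = √133 = sqrt(133)

sqrt(133)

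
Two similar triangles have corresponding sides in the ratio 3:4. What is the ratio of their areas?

Area ratio = (side ratio)^2 = (3/4)^2 = 9:16.

9:16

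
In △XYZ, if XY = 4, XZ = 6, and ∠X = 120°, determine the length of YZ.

By the law of cosines: YZ^2 = XY^2 + XZ^2 - 2*XY*XZ*cos(X)
YZ^2 = 4^2 + 6^2 - 2*4*6*cos(120°)
YZ^2 = 16 + 36 - 48*(-1/2)
YZ^2 = 76
YZ = 2*sqrt(19)

2*sqrt(19)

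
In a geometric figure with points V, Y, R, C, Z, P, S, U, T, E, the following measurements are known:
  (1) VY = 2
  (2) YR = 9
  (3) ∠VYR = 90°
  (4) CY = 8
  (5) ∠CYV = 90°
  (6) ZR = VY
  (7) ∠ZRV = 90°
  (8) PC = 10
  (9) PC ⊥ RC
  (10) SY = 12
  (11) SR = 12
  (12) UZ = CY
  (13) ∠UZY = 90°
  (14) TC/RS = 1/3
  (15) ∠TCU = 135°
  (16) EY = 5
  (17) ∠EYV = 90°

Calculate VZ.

From the given relations: ZR = VY = 2.
Step 1: By the law of cosines on triangle VYR: VR² = 2² + 9² − 2·2·9·cos(90°) = 85, so VR = √85.
Step 2: By the law of cosines on triangle VRZ: VZ² = √85² + 2² − 2·√85·2·cos(90°) = 89, so VZ = √89.

Therefore, the length of VZ = √89.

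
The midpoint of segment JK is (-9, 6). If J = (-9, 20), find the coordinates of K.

Using the midpoint formula: M = ((x1 + x2)/2, (y1 + y2)/2)
We know M = (-9, 6) and J = (-9, 20)
For x: -9 = (-9 + x2)/2, so x2 = 2*-9 - -9 = -9
For y: 6 = (20 + y2)/2, so y2 = 2*6 - 20 = -8
K = (-9, -8)

(-9, -8)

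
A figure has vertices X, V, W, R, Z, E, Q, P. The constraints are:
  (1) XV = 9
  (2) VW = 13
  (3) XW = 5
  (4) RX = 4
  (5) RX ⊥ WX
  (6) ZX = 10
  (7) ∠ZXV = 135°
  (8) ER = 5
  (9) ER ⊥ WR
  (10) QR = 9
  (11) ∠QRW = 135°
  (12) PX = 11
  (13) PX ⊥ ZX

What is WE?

Step 1: By the law of cosines on triangle RXW: RW² = 4² + 5² − 2·4·5·cos(90°) = 41, so RW = √41.
Step 2: By the law of cosines on triangle WRE: WE² = √41² + 5² − 2·√41·5·cos(90°) = 66, so WE = √66.

Therefore, the length of WE = √66.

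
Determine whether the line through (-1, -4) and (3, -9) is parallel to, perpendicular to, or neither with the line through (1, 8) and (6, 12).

Slope of line 1: m1 = (-9 - -4)/(3 - -1) = -5/4 = -5/4
Slope of line 2: m2 = (12 - 8)/(6 - 1) = 4/5 = 4/5
m1 * m2 = (-5/4) * (4/5) = -1 = -1, so the lines are perpendicular.

Perpendicular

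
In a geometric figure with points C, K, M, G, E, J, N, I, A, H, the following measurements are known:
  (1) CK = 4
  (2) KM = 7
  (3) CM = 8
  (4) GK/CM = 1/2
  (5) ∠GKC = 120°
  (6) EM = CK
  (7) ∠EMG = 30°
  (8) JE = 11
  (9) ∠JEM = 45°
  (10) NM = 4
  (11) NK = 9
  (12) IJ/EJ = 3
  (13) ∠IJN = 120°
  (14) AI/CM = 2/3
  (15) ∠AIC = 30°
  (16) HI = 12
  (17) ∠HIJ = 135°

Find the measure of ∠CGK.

From the given relations: GK = 1/2·CM = 1/2·8 = 4.
Step 1: By the law of cosines on triangle GKC: GC² = 4² + 4² − 2·4·4·cos(120°) = 48, so GC = 4·√3.
Step 2: By the inverse law of cosines on triangle CGK: cos(∠CGK) = ((4·√3)² + 4² − 4²) / (2·4·√3·4) = 48/55.43 = 0.866, so ∠CGK = 30°.

Therefore, the measure of angle ∠CGK = 30°.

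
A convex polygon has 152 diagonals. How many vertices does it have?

Using d = n(n - 3)/2, we solve 152 = n(n - 3)/2.
So n(n - 3) = 304.
Testing n = 19: 19 * 16 = 304 = 304. Correct.
The polygon has 19 sides.

19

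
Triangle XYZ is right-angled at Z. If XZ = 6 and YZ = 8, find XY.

In a right triangle, the square of the hypotenuse equals the sum of the squares of the two legs.
The legs are 6 and 8, so the hypotenuse = sqrt(36 + 64) = sqrt(100) = 10.

10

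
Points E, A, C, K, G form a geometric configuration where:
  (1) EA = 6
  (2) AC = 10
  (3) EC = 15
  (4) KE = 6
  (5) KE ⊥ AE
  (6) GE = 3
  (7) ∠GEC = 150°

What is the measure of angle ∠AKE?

Step 1: By the law of cosines on triangle KEA: KA² = 6² + 6² − 2·6·6·cos(90°) = 72, so KA = 6·√2.
Step 2: By the inverse law of cosines on triangle AKE: cos(∠AKE) = ((6·√2)² + 6² − 6²) / (2·6·√2·6) = 72/101.82 = 0.7071, so ∠AKE = 45°.

Therefore, the measure of angle ∠AKE = 45°.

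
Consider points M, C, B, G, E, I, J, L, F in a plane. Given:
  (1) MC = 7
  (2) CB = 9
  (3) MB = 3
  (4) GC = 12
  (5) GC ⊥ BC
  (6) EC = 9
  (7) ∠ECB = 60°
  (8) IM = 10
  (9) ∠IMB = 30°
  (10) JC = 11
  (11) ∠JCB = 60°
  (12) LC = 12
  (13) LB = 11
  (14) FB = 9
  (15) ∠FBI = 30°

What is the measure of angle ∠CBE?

Step 1: By the law of cosines on triangle BCE: BE² = 9² + 9² − 2·9·9·cos(60°) = 81, so BE = 9.
Step 2: By the inverse law of cosines on triangle CBE: cos(∠CBE) = (9² + 9² − 9²) / (2·9·9) = 81/162 = 0.5, so ∠CBE = 60°.

Therefore, the measure of angle ∠CBE = 60°.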